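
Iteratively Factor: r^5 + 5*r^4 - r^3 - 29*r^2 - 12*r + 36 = (r - 1)*(r^4 + 6*r^3 + 5*r^2 - 24*r - 36) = (r - 1)*(r + 3)*(r^3 + 3*r^2 - 4*r - 12) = (r - 1)*(r + 2)*(r + 3)*(r^2 + r - 6) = (r - 1)*(r + 2)*(r + 3)^2*(r - 2)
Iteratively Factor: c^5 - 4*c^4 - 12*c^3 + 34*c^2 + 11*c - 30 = (c + 3)*(c^4 - 7*c^3 + 9*c^2 + 7*c - 10) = (c - 5)*(c + 3)*(c^3 - 2*c^2 - c + 2) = (c - 5)*(c - 2)*(c + 3)*(c^2 - 1) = (c - 5)*(c - 2)*(c - 1)*(c + 3)*(c + 1)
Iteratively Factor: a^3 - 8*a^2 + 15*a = (a - 3)*(a^2 - 5*a) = (a - 5)*(a - 3)*(a)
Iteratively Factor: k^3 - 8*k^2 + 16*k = (k - 4)*(k^2 - 4*k) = (k - 4)^2*(k)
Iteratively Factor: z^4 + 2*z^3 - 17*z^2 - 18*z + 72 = (z + 3)*(z^3 - z^2 - 14*z + 24) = (z + 3)*(z + 4)*(z^2 - 5*z + 6) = (z - 2)*(z + 3)*(z + 4)*(z - 3)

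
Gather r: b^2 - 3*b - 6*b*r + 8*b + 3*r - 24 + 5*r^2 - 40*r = b^2 + 5*b + 5*r^2 + r*(-6*b - 37) - 24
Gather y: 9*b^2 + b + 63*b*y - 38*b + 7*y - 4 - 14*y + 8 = 9*b^2 - 37*b + y*(63*b - 7) + 4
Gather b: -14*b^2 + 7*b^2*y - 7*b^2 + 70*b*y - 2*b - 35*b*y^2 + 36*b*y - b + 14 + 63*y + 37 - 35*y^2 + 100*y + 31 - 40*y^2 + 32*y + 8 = b^2*(7*y - 21) + b*(-35*y^2 + 106*y - 3) - 75*y^2 + 195*y + 90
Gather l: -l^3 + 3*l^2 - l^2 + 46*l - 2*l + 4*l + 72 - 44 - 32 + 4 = -l^3 + 2*l^2 + 48*l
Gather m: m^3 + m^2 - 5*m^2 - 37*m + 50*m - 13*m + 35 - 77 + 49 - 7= m^3 - 4*m^2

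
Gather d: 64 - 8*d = 64 - 8*d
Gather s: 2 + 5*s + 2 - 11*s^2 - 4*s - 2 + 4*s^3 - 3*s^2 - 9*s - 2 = 4*s^3 - 14*s^2 - 8*s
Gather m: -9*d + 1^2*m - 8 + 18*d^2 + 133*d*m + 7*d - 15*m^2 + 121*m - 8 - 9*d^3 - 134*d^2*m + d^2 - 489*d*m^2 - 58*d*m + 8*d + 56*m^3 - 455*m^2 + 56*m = -9*d^3 + 19*d^2 + 6*d + 56*m^3 + m^2*(-489*d - 470) + m*(-134*d^2 + 75*d + 178) - 16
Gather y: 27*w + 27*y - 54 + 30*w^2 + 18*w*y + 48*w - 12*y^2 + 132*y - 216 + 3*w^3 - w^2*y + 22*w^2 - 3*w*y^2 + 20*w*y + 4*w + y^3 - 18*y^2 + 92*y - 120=3*w^3 + 52*w^2 + 79*w + y^3 + y^2*(-3*w - 30) + y*(-w^2 + 38*w + 251) - 390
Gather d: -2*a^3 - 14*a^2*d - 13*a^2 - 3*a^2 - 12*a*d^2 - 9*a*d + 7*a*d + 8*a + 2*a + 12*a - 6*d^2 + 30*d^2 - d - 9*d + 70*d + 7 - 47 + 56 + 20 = -2*a^3 - 16*a^2 + 22*a + d^2*(24 - 12*a) + d*(-14*a^2 - 2*a + 60) + 36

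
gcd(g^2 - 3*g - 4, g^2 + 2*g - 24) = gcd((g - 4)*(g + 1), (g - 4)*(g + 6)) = g - 4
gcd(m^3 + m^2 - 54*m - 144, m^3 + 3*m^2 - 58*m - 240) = m^2 - 2*m - 48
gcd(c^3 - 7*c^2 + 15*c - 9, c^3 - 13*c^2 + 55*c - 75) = c - 3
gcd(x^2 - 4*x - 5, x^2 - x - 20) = x - 5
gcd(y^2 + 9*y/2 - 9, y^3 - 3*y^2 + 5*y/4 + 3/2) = y - 3/2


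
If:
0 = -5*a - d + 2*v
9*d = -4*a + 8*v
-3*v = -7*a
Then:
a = 0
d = 0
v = 0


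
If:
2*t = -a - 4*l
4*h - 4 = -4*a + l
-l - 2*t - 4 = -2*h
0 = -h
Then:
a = 16/13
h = 0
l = 12/13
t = -32/13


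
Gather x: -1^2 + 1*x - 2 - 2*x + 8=5 - x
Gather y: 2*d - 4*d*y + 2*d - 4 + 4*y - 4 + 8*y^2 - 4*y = -4*d*y + 4*d + 8*y^2 - 8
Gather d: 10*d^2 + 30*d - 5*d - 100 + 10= 10*d^2 + 25*d - 90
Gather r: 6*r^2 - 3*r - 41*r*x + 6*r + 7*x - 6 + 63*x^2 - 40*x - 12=6*r^2 + r*(3 - 41*x) + 63*x^2 - 33*x - 18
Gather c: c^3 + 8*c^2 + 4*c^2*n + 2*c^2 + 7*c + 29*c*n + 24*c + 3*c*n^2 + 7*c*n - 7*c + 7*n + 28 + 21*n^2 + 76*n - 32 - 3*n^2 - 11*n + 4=c^3 + c^2*(4*n + 10) + c*(3*n^2 + 36*n + 24) + 18*n^2 + 72*n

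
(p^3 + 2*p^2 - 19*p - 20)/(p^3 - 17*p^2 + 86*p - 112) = (p^3 + 2*p^2 - 19*p - 20)/(p^3 - 17*p^2 + 86*p - 112)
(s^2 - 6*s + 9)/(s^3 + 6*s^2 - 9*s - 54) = (s - 3)/(s^2 + 9*s + 18)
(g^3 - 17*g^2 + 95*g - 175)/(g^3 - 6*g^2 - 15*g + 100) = (g - 7)/(g + 4)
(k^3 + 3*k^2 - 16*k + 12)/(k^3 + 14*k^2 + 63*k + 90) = (k^2 - 3*k + 2)/(k^2 + 8*k + 15)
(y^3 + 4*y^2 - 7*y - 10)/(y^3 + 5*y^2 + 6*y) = (y^3 + 4*y^2 - 7*y - 10)/(y*(y^2 + 5*y + 6))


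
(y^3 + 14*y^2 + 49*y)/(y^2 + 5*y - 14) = y*(y + 7)/(y - 2)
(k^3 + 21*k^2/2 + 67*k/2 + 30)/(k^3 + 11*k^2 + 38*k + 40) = (k + 3/2)/(k + 2)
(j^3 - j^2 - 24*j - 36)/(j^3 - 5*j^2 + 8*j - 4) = (j^3 - j^2 - 24*j - 36)/(j^3 - 5*j^2 + 8*j - 4)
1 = 1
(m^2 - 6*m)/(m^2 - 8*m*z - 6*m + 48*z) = m/(m - 8*z)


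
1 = 1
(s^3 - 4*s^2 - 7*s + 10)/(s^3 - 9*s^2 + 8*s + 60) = (s - 1)/(s - 6)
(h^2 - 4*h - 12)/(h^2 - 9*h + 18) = (h + 2)/(h - 3)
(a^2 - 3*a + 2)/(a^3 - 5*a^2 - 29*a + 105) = (a^2 - 3*a + 2)/(a^3 - 5*a^2 - 29*a + 105)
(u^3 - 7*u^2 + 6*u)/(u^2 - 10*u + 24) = u*(u - 1)/(u - 4)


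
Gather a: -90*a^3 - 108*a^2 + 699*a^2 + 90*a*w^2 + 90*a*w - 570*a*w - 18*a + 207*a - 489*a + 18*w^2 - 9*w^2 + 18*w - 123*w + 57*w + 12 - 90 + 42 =-90*a^3 + 591*a^2 + a*(90*w^2 - 480*w - 300) + 9*w^2 - 48*w - 36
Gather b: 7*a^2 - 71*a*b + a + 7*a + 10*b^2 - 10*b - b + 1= 7*a^2 + 8*a + 10*b^2 + b*(-71*a - 11) + 1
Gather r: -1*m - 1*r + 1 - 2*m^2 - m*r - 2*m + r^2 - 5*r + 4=-2*m^2 - 3*m + r^2 + r*(-m - 6) + 5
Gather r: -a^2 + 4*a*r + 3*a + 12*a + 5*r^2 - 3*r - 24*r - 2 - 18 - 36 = -a^2 + 15*a + 5*r^2 + r*(4*a - 27) - 56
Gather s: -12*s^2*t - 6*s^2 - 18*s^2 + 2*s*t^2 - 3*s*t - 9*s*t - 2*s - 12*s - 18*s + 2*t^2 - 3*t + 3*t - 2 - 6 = s^2*(-12*t - 24) + s*(2*t^2 - 12*t - 32) + 2*t^2 - 8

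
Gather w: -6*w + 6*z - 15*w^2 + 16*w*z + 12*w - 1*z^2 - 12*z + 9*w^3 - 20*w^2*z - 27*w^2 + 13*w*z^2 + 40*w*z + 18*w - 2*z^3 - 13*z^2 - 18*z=9*w^3 + w^2*(-20*z - 42) + w*(13*z^2 + 56*z + 24) - 2*z^3 - 14*z^2 - 24*z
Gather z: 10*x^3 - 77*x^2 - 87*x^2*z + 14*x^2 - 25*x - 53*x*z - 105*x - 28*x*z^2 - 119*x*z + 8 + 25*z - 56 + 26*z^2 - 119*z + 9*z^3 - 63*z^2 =10*x^3 - 63*x^2 - 130*x + 9*z^3 + z^2*(-28*x - 37) + z*(-87*x^2 - 172*x - 94) - 48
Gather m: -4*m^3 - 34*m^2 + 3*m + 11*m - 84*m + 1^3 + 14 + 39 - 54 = -4*m^3 - 34*m^2 - 70*m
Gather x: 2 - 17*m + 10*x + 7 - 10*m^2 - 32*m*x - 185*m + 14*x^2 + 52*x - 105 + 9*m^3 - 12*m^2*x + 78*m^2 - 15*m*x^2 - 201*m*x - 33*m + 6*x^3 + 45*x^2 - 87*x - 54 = 9*m^3 + 68*m^2 - 235*m + 6*x^3 + x^2*(59 - 15*m) + x*(-12*m^2 - 233*m - 25) - 150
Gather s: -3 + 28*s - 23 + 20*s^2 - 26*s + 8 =20*s^2 + 2*s - 18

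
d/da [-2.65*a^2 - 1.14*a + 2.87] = -5.3*a - 1.14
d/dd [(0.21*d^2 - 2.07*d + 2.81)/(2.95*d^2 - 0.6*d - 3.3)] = (5.9805*d^2 - 17.965*d + 8.517)/(8.7025*d^4 - 3.54*d^3 - 19.11*d^2 + 3.96*d + 10.89)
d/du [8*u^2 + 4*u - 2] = 16*u + 4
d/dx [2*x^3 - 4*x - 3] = 6*x^2 - 4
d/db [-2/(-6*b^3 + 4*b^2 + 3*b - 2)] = 2*(-18*b^2 + 8*b + 3)/(6*b^3 - 4*b^2 - 3*b + 2)^2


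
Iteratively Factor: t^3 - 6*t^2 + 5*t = (t)*(t^2 - 6*t + 5) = t*(t - 5)*(t - 1)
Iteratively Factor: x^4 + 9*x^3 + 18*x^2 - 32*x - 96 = (x + 4)*(x^3 + 5*x^2 - 2*x - 24) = (x + 3)*(x + 4)*(x^2 + 2*x - 8) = (x - 2)*(x + 3)*(x + 4)*(x + 4)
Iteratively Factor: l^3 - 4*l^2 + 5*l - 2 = (l - 1)*(l^2 - 3*l + 2) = (l - 2)*(l - 1)*(l - 1)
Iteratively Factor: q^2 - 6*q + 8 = (q - 2)*(q - 4)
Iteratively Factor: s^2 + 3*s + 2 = (s + 2)*(s + 1)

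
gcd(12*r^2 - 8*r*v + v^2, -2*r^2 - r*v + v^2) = 2*r - v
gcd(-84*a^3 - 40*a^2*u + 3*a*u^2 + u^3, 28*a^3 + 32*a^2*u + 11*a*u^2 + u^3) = 14*a^2 + 9*a*u + u^2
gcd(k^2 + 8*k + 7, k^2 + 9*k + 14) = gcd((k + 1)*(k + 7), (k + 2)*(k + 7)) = k + 7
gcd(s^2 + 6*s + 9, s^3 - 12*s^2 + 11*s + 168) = s + 3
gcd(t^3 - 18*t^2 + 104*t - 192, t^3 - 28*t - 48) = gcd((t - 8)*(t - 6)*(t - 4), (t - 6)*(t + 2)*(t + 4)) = t - 6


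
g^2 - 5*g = g*(g - 5)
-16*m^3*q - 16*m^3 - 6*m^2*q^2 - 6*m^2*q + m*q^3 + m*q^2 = (-8*m + q)*(2*m + q)*(m*q + m)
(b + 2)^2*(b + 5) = b^3 + 9*b^2 + 24*b + 20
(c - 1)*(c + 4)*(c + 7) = c^3 + 10*c^2 + 17*c - 28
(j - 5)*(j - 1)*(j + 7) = j^3 + j^2 - 37*j + 35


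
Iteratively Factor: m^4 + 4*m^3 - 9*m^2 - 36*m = (m)*(m^3 + 4*m^2 - 9*m - 36) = m*(m - 3)*(m^2 + 7*m + 12) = m*(m - 3)*(m + 3)*(m + 4)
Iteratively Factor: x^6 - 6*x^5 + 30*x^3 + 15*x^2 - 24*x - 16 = (x + 1)*(x^5 - 7*x^4 + 7*x^3 + 23*x^2 - 8*x - 16) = (x + 1)^2*(x^4 - 8*x^3 + 15*x^2 + 8*x - 16) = (x + 1)^3*(x^3 - 9*x^2 + 24*x - 16) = (x - 4)*(x + 1)^3*(x^2 - 5*x + 4) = (x - 4)^2*(x + 1)^3*(x - 1)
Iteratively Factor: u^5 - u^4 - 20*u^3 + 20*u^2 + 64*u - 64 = (u - 2)*(u^4 + u^3 - 18*u^2 - 16*u + 32) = (u - 2)*(u + 2)*(u^3 - u^2 - 16*u + 16) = (u - 2)*(u - 1)*(u + 2)*(u^2 - 16) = (u - 4)*(u - 2)*(u - 1)*(u + 2)*(u + 4)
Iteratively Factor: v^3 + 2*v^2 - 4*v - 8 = (v + 2)*(v^2 - 4) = (v + 2)^2*(v - 2)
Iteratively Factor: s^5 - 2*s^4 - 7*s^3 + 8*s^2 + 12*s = (s + 1)*(s^4 - 3*s^3 - 4*s^2 + 12*s) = (s - 2)*(s + 1)*(s^3 - s^2 - 6*s) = (s - 3)*(s - 2)*(s + 1)*(s^2 + 2*s) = (s - 3)*(s - 2)*(s + 1)*(s + 2)*(s)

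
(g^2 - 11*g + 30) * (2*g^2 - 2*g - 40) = 2*g^4 - 24*g^3 + 42*g^2 + 380*g - 1200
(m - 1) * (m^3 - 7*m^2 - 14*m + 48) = m^4 - 8*m^3 - 7*m^2 + 62*m - 48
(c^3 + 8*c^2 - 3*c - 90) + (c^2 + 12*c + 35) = c^3 + 9*c^2 + 9*c - 55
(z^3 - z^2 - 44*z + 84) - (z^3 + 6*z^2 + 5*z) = -7*z^2 - 49*z + 84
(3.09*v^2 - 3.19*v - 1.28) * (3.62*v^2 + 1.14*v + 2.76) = 11.1858*v^4 - 8.0252*v^3 + 0.2582*v^2 - 10.2636*v - 3.5328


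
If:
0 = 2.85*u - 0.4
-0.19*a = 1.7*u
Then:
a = -1.26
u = 0.14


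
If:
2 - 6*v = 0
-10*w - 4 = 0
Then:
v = 1/3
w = -2/5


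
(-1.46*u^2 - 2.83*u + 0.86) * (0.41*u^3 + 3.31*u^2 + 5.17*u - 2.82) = -0.5986*u^5 - 5.9929*u^4 - 16.5629*u^3 - 7.6673*u^2 + 12.4268*u - 2.4252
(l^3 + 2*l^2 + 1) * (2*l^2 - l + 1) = 2*l^5 + 3*l^4 - l^3 + 4*l^2 - l + 1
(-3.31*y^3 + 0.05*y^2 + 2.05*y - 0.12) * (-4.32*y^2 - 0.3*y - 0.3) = 14.2992*y^5 + 0.777*y^4 - 7.878*y^3 - 0.1116*y^2 - 0.579*y + 0.036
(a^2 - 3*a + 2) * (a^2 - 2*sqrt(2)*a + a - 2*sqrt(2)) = a^4 - 2*sqrt(2)*a^3 - 2*a^3 - a^2 + 4*sqrt(2)*a^2 + 2*a + 2*sqrt(2)*a - 4*sqrt(2)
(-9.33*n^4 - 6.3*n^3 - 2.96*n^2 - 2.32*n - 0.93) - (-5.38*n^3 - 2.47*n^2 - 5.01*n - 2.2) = -9.33*n^4 - 0.92*n^3 - 0.49*n^2 + 2.69*n + 1.27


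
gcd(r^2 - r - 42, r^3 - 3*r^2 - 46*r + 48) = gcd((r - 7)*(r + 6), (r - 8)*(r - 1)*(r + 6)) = r + 6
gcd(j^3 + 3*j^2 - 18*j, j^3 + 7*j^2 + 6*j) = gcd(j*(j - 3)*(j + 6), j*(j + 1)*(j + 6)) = j^2 + 6*j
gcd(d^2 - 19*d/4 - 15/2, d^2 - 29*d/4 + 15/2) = d - 6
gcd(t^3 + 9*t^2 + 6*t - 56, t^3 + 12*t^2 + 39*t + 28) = t^2 + 11*t + 28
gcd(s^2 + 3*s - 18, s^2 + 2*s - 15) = s - 3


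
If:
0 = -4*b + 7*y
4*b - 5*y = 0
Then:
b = 0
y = 0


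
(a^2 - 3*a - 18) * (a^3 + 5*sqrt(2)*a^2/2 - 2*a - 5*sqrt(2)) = a^5 - 3*a^4 + 5*sqrt(2)*a^4/2 - 20*a^3 - 15*sqrt(2)*a^3/2 - 50*sqrt(2)*a^2 + 6*a^2 + 15*sqrt(2)*a + 36*a + 90*sqrt(2)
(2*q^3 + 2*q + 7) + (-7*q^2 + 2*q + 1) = 2*q^3 - 7*q^2 + 4*q + 8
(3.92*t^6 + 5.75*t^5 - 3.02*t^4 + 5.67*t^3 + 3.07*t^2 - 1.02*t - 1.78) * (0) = 0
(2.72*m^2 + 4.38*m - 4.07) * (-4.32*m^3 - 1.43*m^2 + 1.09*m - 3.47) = -11.7504*m^5 - 22.8112*m^4 + 14.2838*m^3 + 1.1559*m^2 - 19.6349*m + 14.1229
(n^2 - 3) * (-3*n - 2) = -3*n^3 - 2*n^2 + 9*n + 6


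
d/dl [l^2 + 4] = 2*l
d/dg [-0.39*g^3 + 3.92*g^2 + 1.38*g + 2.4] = -1.17*g^2 + 7.84*g + 1.38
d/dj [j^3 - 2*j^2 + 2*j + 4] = 3*j^2 - 4*j + 2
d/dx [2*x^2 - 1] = 4*x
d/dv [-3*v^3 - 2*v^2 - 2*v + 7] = -9*v^2 - 4*v - 2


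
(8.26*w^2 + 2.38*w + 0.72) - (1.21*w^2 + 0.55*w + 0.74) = 7.05*w^2 + 1.83*w - 0.02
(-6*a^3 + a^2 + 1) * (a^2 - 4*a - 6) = -6*a^5 + 25*a^4 + 32*a^3 - 5*a^2 - 4*a - 6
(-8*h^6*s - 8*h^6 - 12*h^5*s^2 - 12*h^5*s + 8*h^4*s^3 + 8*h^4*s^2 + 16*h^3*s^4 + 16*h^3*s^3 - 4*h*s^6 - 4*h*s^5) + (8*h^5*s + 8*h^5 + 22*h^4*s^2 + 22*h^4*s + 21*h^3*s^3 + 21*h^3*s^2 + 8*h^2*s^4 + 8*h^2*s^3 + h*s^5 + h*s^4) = -8*h^6*s - 8*h^6 - 12*h^5*s^2 - 4*h^5*s + 8*h^5 + 8*h^4*s^3 + 30*h^4*s^2 + 22*h^4*s + 16*h^3*s^4 + 37*h^3*s^3 + 21*h^3*s^2 + 8*h^2*s^4 + 8*h^2*s^3 - 4*h*s^6 - 3*h*s^5 + h*s^4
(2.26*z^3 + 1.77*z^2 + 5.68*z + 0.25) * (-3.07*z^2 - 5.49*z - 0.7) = -6.9382*z^5 - 17.8413*z^4 - 28.7369*z^3 - 33.1897*z^2 - 5.3485*z - 0.175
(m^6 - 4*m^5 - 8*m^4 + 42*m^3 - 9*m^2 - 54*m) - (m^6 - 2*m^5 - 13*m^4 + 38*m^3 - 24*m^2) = -2*m^5 + 5*m^4 + 4*m^3 + 15*m^2 - 54*m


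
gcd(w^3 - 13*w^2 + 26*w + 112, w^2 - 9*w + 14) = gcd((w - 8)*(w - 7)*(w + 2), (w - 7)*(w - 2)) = w - 7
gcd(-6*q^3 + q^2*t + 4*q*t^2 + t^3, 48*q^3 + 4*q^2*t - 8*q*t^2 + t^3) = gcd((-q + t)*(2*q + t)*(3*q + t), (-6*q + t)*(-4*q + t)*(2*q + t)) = 2*q + t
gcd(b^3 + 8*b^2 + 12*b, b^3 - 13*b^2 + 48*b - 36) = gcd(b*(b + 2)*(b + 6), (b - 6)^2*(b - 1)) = 1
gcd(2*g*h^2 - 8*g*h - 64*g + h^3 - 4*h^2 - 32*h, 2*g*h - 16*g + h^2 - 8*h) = 2*g*h - 16*g + h^2 - 8*h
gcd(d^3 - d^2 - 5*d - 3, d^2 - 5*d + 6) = d - 3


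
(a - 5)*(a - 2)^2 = a^3 - 9*a^2 + 24*a - 20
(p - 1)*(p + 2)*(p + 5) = p^3 + 6*p^2 + 3*p - 10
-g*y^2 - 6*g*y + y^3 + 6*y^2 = y*(-g + y)*(y + 6)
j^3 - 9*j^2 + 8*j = j*(j - 8)*(j - 1)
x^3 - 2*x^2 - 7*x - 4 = (x - 4)*(x + 1)^2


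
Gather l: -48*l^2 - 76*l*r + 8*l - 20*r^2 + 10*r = -48*l^2 + l*(8 - 76*r) - 20*r^2 + 10*r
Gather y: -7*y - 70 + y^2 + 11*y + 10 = y^2 + 4*y - 60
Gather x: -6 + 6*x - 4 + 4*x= 10*x - 10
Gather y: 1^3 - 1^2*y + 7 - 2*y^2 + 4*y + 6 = -2*y^2 + 3*y + 14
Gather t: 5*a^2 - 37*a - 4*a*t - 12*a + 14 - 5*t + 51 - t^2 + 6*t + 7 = 5*a^2 - 49*a - t^2 + t*(1 - 4*a) + 72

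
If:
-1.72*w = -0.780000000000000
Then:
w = 0.45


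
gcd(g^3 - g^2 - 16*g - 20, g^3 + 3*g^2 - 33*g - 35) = g - 5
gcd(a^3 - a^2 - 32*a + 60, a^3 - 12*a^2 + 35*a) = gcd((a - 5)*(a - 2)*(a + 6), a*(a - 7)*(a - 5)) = a - 5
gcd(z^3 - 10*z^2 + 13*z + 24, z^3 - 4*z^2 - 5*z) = z + 1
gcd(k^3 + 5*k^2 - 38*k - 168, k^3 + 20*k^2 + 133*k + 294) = k + 7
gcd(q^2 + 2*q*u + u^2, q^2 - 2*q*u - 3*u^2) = q + u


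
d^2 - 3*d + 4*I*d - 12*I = (d - 3)*(d + 4*I)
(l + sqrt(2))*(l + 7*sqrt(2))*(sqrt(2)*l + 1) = sqrt(2)*l^3 + 17*l^2 + 22*sqrt(2)*l + 14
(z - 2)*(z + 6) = z^2 + 4*z - 12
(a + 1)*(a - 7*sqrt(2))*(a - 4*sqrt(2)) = a^3 - 11*sqrt(2)*a^2 + a^2 - 11*sqrt(2)*a + 56*a + 56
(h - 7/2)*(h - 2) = h^2 - 11*h/2 + 7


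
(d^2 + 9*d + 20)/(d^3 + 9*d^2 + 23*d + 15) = (d + 4)/(d^2 + 4*d + 3)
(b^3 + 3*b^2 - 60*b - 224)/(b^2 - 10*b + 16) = (b^2 + 11*b + 28)/(b - 2)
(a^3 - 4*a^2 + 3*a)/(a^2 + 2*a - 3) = a*(a - 3)/(a + 3)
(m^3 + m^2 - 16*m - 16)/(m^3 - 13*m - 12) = (m + 4)/(m + 3)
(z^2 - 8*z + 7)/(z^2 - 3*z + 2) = (z - 7)/(z - 2)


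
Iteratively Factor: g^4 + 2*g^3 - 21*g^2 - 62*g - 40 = (g - 5)*(g^3 + 7*g^2 + 14*g + 8) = (g - 5)*(g + 4)*(g^2 + 3*g + 2) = (g - 5)*(g + 1)*(g + 4)*(g + 2)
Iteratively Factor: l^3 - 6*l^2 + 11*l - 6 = (l - 3)*(l^2 - 3*l + 2) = (l - 3)*(l - 2)*(l - 1)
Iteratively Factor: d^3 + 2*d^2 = (d)*(d^2 + 2*d) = d^2*(d + 2)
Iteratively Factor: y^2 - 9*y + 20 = (y - 4)*(y - 5)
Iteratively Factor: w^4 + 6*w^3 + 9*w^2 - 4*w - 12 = (w + 2)*(w^3 + 4*w^2 + w - 6) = (w + 2)*(w + 3)*(w^2 + w - 2) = (w + 2)^2*(w + 3)*(w - 1)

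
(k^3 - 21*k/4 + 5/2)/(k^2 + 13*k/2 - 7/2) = (k^2 + k/2 - 5)/(k + 7)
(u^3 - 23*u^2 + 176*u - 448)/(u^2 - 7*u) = u - 16 + 64/u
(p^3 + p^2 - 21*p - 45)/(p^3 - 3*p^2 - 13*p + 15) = (p + 3)/(p - 1)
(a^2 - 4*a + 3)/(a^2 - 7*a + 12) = (a - 1)/(a - 4)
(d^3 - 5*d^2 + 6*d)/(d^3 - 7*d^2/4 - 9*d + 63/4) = 4*d*(d - 2)/(4*d^2 + 5*d - 21)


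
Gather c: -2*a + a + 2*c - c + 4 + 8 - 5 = -a + c + 7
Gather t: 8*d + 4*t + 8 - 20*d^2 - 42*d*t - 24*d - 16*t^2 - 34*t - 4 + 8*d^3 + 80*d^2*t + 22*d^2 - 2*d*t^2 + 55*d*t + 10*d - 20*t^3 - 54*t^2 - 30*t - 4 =8*d^3 + 2*d^2 - 6*d - 20*t^3 + t^2*(-2*d - 70) + t*(80*d^2 + 13*d - 60)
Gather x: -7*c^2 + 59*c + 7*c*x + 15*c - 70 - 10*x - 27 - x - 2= -7*c^2 + 74*c + x*(7*c - 11) - 99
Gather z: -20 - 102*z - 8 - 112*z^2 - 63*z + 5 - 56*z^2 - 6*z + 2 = -168*z^2 - 171*z - 21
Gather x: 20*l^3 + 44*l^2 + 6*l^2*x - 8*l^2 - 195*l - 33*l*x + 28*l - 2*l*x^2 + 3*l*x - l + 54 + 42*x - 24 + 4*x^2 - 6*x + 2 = 20*l^3 + 36*l^2 - 168*l + x^2*(4 - 2*l) + x*(6*l^2 - 30*l + 36) + 32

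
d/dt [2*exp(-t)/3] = -2*exp(-t)/3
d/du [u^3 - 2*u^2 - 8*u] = 3*u^2 - 4*u - 8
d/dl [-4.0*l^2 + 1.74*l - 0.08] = 1.74 - 8.0*l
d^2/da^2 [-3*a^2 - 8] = -6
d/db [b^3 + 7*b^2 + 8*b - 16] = 3*b^2 + 14*b + 8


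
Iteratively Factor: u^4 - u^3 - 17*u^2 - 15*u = (u - 5)*(u^3 + 4*u^2 + 3*u) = (u - 5)*(u + 1)*(u^2 + 3*u) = (u - 5)*(u + 1)*(u + 3)*(u)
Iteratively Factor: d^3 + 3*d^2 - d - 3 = (d - 1)*(d^2 + 4*d + 3) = (d - 1)*(d + 1)*(d + 3)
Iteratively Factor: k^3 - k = (k - 1)*(k^2 + k) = (k - 1)*(k + 1)*(k)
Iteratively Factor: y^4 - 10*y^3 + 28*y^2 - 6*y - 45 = (y - 5)*(y^3 - 5*y^2 + 3*y + 9) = (y - 5)*(y + 1)*(y^2 - 6*y + 9) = (y - 5)*(y - 3)*(y + 1)*(y - 3)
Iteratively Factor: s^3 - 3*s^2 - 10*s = (s)*(s^2 - 3*s - 10) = s*(s + 2)*(s - 5)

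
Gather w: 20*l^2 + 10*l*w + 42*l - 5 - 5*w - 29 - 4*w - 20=20*l^2 + 42*l + w*(10*l - 9) - 54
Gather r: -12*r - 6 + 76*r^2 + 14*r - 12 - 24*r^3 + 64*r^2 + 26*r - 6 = -24*r^3 + 140*r^2 + 28*r - 24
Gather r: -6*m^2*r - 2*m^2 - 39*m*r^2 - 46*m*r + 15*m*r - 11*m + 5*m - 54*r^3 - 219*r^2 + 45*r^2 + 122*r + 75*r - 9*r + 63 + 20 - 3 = -2*m^2 - 6*m - 54*r^3 + r^2*(-39*m - 174) + r*(-6*m^2 - 31*m + 188) + 80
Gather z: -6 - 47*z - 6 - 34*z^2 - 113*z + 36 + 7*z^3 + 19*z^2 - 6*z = 7*z^3 - 15*z^2 - 166*z + 24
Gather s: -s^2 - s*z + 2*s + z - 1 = -s^2 + s*(2 - z) + z - 1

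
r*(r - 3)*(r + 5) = r^3 + 2*r^2 - 15*r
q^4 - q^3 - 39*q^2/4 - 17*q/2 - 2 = (q - 4)*(q + 1/2)^2*(q + 2)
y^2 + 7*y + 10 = (y + 2)*(y + 5)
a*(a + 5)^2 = a^3 + 10*a^2 + 25*a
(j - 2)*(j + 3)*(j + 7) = j^3 + 8*j^2 + j - 42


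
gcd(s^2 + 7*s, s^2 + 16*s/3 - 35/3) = s + 7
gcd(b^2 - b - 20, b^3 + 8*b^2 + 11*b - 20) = b + 4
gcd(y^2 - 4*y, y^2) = y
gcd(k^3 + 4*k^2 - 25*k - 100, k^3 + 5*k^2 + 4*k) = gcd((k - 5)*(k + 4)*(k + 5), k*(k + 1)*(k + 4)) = k + 4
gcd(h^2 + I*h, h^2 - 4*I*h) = h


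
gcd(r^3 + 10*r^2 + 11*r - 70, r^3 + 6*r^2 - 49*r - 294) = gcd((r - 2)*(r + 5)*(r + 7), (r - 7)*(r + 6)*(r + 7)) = r + 7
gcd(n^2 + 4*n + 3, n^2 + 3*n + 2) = n + 1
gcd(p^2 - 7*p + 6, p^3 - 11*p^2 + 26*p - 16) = p - 1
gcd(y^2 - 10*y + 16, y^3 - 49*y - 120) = y - 8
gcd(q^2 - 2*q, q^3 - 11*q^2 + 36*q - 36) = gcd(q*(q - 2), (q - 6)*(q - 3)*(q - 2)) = q - 2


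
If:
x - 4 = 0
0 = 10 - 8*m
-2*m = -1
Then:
No Solution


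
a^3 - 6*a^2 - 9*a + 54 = (a - 6)*(a - 3)*(a + 3)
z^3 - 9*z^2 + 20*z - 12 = (z - 6)*(z - 2)*(z - 1)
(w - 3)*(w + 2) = w^2 - w - 6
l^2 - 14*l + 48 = (l - 8)*(l - 6)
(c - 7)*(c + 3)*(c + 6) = c^3 + 2*c^2 - 45*c - 126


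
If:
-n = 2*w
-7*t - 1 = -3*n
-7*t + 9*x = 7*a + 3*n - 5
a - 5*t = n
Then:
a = 99*x/98 + 51/98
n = 9*x/28 + 11/28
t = 27*x/196 + 5/196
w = -9*x/56 - 11/56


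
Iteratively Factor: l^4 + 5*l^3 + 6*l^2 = (l + 3)*(l^3 + 2*l^2) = (l + 2)*(l + 3)*(l^2) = l*(l + 2)*(l + 3)*(l)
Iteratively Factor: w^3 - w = (w - 1)*(w^2 + w) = w*(w - 1)*(w + 1)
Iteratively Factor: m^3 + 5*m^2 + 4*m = (m + 1)*(m^2 + 4*m) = m*(m + 1)*(m + 4)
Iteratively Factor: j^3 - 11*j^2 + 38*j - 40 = (j - 5)*(j^2 - 6*j + 8) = (j - 5)*(j - 4)*(j - 2)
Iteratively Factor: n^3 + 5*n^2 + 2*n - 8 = (n + 4)*(n^2 + n - 2) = (n + 2)*(n + 4)*(n - 1)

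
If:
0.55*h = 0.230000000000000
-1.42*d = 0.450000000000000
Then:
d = -0.32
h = 0.42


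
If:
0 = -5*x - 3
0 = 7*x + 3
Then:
No Solution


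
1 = 1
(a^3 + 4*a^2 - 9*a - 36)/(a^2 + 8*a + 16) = (a^2 - 9)/(a + 4)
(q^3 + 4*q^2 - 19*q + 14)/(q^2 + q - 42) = (q^2 - 3*q + 2)/(q - 6)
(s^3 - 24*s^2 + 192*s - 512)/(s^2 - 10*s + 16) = (s^2 - 16*s + 64)/(s - 2)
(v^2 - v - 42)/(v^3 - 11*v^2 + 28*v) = (v + 6)/(v*(v - 4))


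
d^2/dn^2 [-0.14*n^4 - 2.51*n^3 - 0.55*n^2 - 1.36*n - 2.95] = -1.68*n^2 - 15.06*n - 1.1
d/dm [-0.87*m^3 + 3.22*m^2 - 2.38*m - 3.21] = -2.61*m^2 + 6.44*m - 2.38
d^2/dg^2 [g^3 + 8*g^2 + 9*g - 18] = 6*g + 16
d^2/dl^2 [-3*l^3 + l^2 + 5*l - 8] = 2 - 18*l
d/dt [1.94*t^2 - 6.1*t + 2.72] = 3.88*t - 6.1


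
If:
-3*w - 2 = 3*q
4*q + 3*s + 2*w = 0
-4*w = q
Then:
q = -8/9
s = 28/27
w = 2/9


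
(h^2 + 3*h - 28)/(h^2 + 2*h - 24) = (h + 7)/(h + 6)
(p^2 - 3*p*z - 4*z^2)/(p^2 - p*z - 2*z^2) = (-p + 4*z)/(-p + 2*z)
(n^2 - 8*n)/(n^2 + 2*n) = (n - 8)/(n + 2)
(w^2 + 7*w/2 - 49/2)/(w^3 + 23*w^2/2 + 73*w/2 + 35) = (2*w - 7)/(2*w^2 + 9*w + 10)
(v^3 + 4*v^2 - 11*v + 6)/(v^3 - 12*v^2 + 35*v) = (v^3 + 4*v^2 - 11*v + 6)/(v*(v^2 - 12*v + 35))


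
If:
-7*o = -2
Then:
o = 2/7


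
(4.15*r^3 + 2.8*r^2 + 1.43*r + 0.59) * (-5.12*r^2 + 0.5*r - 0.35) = -21.248*r^5 - 12.261*r^4 - 7.3741*r^3 - 3.2858*r^2 - 0.2055*r - 0.2065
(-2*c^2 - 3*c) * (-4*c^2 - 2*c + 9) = 8*c^4 + 16*c^3 - 12*c^2 - 27*c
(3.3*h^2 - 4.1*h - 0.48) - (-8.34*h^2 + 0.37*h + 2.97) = 11.64*h^2 - 4.47*h - 3.45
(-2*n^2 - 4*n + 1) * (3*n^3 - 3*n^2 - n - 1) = -6*n^5 - 6*n^4 + 17*n^3 + 3*n^2 + 3*n - 1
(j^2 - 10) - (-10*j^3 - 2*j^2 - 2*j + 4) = 10*j^3 + 3*j^2 + 2*j - 14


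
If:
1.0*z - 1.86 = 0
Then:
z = 1.86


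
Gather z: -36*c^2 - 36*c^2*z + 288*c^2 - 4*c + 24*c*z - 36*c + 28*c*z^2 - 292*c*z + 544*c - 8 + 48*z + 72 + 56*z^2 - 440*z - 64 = 252*c^2 + 504*c + z^2*(28*c + 56) + z*(-36*c^2 - 268*c - 392)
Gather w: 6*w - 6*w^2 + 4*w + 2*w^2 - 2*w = -4*w^2 + 8*w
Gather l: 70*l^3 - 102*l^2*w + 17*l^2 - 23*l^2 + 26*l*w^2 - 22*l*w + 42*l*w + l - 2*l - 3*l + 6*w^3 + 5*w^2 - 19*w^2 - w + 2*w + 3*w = 70*l^3 + l^2*(-102*w - 6) + l*(26*w^2 + 20*w - 4) + 6*w^3 - 14*w^2 + 4*w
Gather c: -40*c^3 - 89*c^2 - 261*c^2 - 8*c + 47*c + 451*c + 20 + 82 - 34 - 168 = -40*c^3 - 350*c^2 + 490*c - 100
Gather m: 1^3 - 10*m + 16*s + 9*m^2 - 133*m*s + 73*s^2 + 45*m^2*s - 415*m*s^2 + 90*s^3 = m^2*(45*s + 9) + m*(-415*s^2 - 133*s - 10) + 90*s^3 + 73*s^2 + 16*s + 1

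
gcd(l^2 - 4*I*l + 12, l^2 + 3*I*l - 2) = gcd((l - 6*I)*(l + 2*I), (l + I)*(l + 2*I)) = l + 2*I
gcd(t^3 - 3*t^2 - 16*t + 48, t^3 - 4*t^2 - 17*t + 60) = t^2 + t - 12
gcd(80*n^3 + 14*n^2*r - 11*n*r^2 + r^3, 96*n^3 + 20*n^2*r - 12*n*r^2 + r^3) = -16*n^2 - 6*n*r + r^2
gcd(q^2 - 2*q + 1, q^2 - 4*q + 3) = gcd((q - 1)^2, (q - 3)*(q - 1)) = q - 1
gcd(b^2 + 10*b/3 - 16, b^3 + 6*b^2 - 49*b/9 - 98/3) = b + 6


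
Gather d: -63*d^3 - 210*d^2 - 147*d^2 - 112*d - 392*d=-63*d^3 - 357*d^2 - 504*d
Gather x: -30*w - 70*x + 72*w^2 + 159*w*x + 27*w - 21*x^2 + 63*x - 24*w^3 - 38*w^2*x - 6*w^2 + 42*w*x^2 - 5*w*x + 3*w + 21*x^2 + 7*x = -24*w^3 + 66*w^2 + 42*w*x^2 + x*(-38*w^2 + 154*w)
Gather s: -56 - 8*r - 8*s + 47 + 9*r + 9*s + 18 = r + s + 9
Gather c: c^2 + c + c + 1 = c^2 + 2*c + 1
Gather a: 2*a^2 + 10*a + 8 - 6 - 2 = 2*a^2 + 10*a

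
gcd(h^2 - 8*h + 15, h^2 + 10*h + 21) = 1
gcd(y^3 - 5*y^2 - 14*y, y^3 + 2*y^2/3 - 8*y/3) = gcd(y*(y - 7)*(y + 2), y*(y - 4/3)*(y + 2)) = y^2 + 2*y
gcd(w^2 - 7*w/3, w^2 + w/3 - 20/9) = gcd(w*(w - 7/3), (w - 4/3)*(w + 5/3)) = 1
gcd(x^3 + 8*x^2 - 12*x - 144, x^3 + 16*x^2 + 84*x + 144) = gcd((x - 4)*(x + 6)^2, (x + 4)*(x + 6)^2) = x^2 + 12*x + 36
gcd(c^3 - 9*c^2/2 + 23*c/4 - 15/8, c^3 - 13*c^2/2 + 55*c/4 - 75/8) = c^2 - 4*c + 15/4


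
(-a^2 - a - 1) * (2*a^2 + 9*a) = -2*a^4 - 11*a^3 - 11*a^2 - 9*a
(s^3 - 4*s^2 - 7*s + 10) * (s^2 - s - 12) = s^5 - 5*s^4 - 15*s^3 + 65*s^2 + 74*s - 120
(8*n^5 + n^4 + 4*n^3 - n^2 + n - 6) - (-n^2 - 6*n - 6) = 8*n^5 + n^4 + 4*n^3 + 7*n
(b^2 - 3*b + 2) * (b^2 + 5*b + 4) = b^4 + 2*b^3 - 9*b^2 - 2*b + 8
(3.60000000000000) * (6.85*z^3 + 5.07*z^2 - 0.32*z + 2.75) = 24.66*z^3 + 18.252*z^2 - 1.152*z + 9.9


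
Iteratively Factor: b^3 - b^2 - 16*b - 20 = (b + 2)*(b^2 - 3*b - 10) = (b + 2)^2*(b - 5)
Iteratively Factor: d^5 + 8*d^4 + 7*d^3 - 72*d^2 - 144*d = (d)*(d^4 + 8*d^3 + 7*d^2 - 72*d - 144) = d*(d - 3)*(d^3 + 11*d^2 + 40*d + 48) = d*(d - 3)*(d + 4)*(d^2 + 7*d + 12) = d*(d - 3)*(d + 4)^2*(d + 3)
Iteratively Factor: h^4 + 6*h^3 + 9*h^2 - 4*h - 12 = (h + 2)*(h^3 + 4*h^2 + h - 6) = (h + 2)*(h + 3)*(h^2 + h - 2) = (h - 1)*(h + 2)*(h + 3)*(h + 2)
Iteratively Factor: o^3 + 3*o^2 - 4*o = (o + 4)*(o^2 - o) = o*(o + 4)*(o - 1)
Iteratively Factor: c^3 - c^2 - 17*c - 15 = (c + 1)*(c^2 - 2*c - 15) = (c - 5)*(c + 1)*(c + 3)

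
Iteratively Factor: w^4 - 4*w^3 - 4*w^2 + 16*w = (w - 2)*(w^3 - 2*w^2 - 8*w) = (w - 2)*(w + 2)*(w^2 - 4*w) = (w - 4)*(w - 2)*(w + 2)*(w)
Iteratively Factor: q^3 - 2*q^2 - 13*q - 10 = (q + 1)*(q^2 - 3*q - 10) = (q - 5)*(q + 1)*(q + 2)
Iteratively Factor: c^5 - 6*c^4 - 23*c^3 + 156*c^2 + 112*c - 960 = (c - 5)*(c^4 - c^3 - 28*c^2 + 16*c + 192) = (c - 5)*(c + 3)*(c^3 - 4*c^2 - 16*c + 64) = (c - 5)*(c - 4)*(c + 3)*(c^2 - 16) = (c - 5)*(c - 4)^2*(c + 3)*(c + 4)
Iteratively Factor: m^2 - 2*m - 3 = (m - 3)*(m + 1)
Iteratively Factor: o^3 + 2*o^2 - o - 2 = (o + 2)*(o^2 - 1) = (o + 1)*(o + 2)*(o - 1)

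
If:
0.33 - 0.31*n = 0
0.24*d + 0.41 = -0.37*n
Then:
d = -3.35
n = 1.06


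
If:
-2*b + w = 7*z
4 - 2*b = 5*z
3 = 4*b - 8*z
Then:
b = 47/36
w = 41/9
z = 5/18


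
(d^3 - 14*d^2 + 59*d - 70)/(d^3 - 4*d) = (d^2 - 12*d + 35)/(d*(d + 2))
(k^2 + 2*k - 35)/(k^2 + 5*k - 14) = (k - 5)/(k - 2)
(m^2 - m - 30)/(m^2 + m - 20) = (m - 6)/(m - 4)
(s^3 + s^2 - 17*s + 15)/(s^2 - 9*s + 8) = (s^2 + 2*s - 15)/(s - 8)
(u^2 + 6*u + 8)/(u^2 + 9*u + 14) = (u + 4)/(u + 7)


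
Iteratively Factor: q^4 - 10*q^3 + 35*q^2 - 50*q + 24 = (q - 3)*(q^3 - 7*q^2 + 14*q - 8) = (q - 4)*(q - 3)*(q^2 - 3*q + 2) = (q - 4)*(q - 3)*(q - 1)*(q - 2)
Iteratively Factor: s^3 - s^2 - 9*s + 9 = (s - 1)*(s^2 - 9) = (s - 1)*(s + 3)*(s - 3)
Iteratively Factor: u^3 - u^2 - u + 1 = (u + 1)*(u^2 - 2*u + 1) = (u - 1)*(u + 1)*(u - 1)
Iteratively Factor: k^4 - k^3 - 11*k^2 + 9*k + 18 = (k + 1)*(k^3 - 2*k^2 - 9*k + 18) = (k - 3)*(k + 1)*(k^2 + k - 6) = (k - 3)*(k - 2)*(k + 1)*(k + 3)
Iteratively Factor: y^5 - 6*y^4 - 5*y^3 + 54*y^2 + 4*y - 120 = (y - 2)*(y^4 - 4*y^3 - 13*y^2 + 28*y + 60) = (y - 5)*(y - 2)*(y^3 + y^2 - 8*y - 12) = (y - 5)*(y - 2)*(y + 2)*(y^2 - y - 6) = (y - 5)*(y - 3)*(y - 2)*(y + 2)*(y + 2)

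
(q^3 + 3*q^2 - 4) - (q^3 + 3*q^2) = -4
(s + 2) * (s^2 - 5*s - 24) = s^3 - 3*s^2 - 34*s - 48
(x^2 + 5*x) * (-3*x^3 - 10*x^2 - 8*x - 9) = -3*x^5 - 25*x^4 - 58*x^3 - 49*x^2 - 45*x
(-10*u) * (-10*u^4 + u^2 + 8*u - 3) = 100*u^5 - 10*u^3 - 80*u^2 + 30*u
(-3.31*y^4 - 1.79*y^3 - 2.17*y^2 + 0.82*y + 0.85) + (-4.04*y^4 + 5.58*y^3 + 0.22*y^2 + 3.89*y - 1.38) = -7.35*y^4 + 3.79*y^3 - 1.95*y^2 + 4.71*y - 0.53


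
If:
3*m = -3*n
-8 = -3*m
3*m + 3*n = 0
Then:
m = 8/3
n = -8/3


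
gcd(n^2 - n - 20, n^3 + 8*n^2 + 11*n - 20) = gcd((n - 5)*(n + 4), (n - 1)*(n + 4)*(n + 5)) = n + 4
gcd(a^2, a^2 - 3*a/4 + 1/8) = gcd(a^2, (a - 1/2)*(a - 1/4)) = 1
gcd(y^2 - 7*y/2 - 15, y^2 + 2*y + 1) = 1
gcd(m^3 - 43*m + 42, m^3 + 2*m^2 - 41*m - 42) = m^2 + m - 42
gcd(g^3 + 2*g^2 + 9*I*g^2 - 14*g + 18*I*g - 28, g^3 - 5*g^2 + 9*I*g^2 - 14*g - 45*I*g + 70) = g^2 + 9*I*g - 14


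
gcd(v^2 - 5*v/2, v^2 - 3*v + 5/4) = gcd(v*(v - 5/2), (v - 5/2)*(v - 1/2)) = v - 5/2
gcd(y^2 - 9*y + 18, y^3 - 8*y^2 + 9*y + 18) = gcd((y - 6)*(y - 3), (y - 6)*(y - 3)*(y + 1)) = y^2 - 9*y + 18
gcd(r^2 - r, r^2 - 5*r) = r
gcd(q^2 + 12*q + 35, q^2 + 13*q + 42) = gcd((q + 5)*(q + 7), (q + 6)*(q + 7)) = q + 7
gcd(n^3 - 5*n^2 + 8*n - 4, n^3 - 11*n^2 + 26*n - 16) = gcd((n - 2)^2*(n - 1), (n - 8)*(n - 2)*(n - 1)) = n^2 - 3*n + 2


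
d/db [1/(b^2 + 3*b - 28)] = (-2*b - 3)/(b^2 + 3*b - 28)^2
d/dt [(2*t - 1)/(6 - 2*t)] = 5/(2*(t - 3)^2)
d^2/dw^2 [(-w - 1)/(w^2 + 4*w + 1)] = 2*(-4*(w + 1)*(w + 2)^2 + (3*w + 5)*(w^2 + 4*w + 1))/(w^2 + 4*w + 1)^3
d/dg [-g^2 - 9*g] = -2*g - 9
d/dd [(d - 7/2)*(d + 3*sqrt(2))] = 2*d - 7/2 + 3*sqrt(2)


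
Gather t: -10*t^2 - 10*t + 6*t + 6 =-10*t^2 - 4*t + 6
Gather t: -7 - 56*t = -56*t - 7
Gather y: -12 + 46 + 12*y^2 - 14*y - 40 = 12*y^2 - 14*y - 6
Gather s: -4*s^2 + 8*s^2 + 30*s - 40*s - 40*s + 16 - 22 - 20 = 4*s^2 - 50*s - 26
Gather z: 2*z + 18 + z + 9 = 3*z + 27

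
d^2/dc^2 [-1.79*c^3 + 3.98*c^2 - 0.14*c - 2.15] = 7.96 - 10.74*c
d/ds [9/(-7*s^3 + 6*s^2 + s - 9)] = 9*(21*s^2 - 12*s - 1)/(7*s^3 - 6*s^2 - s + 9)^2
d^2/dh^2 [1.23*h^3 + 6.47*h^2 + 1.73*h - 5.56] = 7.38*h + 12.94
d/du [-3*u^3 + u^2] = u*(2 - 9*u)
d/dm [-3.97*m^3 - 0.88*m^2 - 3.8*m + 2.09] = -11.91*m^2 - 1.76*m - 3.8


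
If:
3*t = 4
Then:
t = 4/3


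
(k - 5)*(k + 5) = k^2 - 25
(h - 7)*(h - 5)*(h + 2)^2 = h^4 - 8*h^3 - 9*h^2 + 92*h + 140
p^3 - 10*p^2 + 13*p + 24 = (p - 8)*(p - 3)*(p + 1)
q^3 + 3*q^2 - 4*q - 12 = (q - 2)*(q + 2)*(q + 3)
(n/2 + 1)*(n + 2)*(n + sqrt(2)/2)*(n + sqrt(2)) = n^4/2 + 3*sqrt(2)*n^3/4 + 2*n^3 + 5*n^2/2 + 3*sqrt(2)*n^2 + 2*n + 3*sqrt(2)*n + 2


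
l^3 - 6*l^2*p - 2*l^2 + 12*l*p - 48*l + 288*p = (l - 8)*(l + 6)*(l - 6*p)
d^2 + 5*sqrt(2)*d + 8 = (d + sqrt(2))*(d + 4*sqrt(2))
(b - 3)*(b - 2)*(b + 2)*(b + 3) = b^4 - 13*b^2 + 36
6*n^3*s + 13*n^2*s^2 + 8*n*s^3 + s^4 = s*(n + s)^2*(6*n + s)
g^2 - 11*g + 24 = (g - 8)*(g - 3)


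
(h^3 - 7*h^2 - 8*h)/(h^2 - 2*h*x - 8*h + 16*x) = h*(-h - 1)/(-h + 2*x)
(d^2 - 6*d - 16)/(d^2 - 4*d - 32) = (d + 2)/(d + 4)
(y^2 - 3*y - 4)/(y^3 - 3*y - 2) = (y - 4)/(y^2 - y - 2)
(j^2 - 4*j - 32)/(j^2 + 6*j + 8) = (j - 8)/(j + 2)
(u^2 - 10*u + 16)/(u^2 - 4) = (u - 8)/(u + 2)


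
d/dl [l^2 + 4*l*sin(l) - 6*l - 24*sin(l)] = 4*l*cos(l) + 2*l + 4*sin(l) - 24*cos(l) - 6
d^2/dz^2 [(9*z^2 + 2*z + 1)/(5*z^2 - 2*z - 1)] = 28*(10*z^3 + 15*z^2 + 1)/(125*z^6 - 150*z^5 - 15*z^4 + 52*z^3 + 3*z^2 - 6*z - 1)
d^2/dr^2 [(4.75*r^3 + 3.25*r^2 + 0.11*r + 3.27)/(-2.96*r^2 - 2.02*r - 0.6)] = (-5.6843418860808e-14*r^5 + 5.6843418860808e-14*r^4 + 15.0454480000001*r^3 - 171.812592*r^2 - 126.399744*r - 17.144136)/(25.934336*r^6 + 53.095296*r^5 + 52.004832*r^4 + 29.767528*r^3 + 10.54152*r^2 + 2.1816*r + 0.216)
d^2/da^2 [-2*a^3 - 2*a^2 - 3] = -12*a - 4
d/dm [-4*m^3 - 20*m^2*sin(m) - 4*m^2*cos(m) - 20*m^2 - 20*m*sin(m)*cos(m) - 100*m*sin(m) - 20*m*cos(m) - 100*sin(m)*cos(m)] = 4*m^2*sin(m) - 20*m^2*cos(m) - 12*m^2 - 20*m*sin(m) - 108*m*cos(m) - 20*m*cos(2*m) - 40*m - 100*sin(m) - 10*sin(2*m) - 20*cos(m) - 100*cos(2*m)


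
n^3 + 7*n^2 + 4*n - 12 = (n - 1)*(n + 2)*(n + 6)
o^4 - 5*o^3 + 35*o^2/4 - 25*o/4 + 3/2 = (o - 2)*(o - 3/2)*(o - 1)*(o - 1/2)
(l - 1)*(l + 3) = l^2 + 2*l - 3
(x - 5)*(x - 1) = x^2 - 6*x + 5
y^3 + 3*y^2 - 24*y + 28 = (y - 2)^2*(y + 7)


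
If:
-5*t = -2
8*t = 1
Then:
No Solution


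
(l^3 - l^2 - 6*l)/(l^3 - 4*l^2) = (l^2 - l - 6)/(l*(l - 4))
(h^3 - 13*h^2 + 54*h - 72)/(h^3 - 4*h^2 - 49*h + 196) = (h^2 - 9*h + 18)/(h^2 - 49)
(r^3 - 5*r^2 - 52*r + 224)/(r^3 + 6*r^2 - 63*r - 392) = (r - 4)/(r + 7)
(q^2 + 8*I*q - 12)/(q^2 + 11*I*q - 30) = (q + 2*I)/(q + 5*I)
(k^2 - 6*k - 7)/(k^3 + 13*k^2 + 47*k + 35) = (k - 7)/(k^2 + 12*k + 35)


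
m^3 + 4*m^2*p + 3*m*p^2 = m*(m + p)*(m + 3*p)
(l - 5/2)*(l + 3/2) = l^2 - l - 15/4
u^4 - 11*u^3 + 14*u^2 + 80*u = u*(u - 8)*(u - 5)*(u + 2)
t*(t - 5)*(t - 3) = t^3 - 8*t^2 + 15*t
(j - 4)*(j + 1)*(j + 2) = j^3 - j^2 - 10*j - 8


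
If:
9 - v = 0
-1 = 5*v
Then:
No Solution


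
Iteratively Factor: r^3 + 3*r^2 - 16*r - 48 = (r + 3)*(r^2 - 16) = (r - 4)*(r + 3)*(r + 4)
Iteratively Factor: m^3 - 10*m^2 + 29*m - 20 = (m - 1)*(m^2 - 9*m + 20) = (m - 5)*(m - 1)*(m - 4)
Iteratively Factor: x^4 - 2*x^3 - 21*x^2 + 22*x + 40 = (x - 5)*(x^3 + 3*x^2 - 6*x - 8) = (x - 5)*(x + 1)*(x^2 + 2*x - 8) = (x - 5)*(x + 1)*(x + 4)*(x - 2)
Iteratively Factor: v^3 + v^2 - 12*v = (v + 4)*(v^2 - 3*v) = (v - 3)*(v + 4)*(v)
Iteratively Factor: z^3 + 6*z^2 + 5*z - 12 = (z + 3)*(z^2 + 3*z - 4) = (z + 3)*(z + 4)*(z - 1)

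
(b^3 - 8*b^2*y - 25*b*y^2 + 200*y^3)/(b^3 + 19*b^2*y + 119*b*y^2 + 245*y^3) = (b^2 - 13*b*y + 40*y^2)/(b^2 + 14*b*y + 49*y^2)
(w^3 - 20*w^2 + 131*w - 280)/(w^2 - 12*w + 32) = (w^2 - 12*w + 35)/(w - 4)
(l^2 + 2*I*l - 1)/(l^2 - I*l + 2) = (l + I)/(l - 2*I)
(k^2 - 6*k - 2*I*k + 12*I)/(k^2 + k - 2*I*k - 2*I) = (k - 6)/(k + 1)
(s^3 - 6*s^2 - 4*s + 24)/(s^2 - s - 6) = (s^2 - 8*s + 12)/(s - 3)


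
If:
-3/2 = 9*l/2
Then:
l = -1/3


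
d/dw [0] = 0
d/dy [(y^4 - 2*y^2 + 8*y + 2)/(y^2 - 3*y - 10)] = (2*y^5 - 9*y^4 - 40*y^3 - 2*y^2 + 36*y - 74)/(y^4 - 6*y^3 - 11*y^2 + 60*y + 100)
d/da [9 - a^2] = -2*a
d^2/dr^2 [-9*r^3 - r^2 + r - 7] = -54*r - 2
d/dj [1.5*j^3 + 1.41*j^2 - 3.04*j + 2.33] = 4.5*j^2 + 2.82*j - 3.04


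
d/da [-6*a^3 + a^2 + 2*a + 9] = -18*a^2 + 2*a + 2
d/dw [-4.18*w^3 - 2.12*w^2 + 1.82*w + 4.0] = -12.54*w^2 - 4.24*w + 1.82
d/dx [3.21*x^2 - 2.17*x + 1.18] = 6.42*x - 2.17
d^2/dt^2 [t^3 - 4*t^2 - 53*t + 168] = 6*t - 8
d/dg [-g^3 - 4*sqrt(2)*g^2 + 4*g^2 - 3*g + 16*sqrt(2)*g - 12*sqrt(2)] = -3*g^2 - 8*sqrt(2)*g + 8*g - 3 + 16*sqrt(2)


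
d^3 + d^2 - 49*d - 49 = (d - 7)*(d + 1)*(d + 7)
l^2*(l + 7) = l^3 + 7*l^2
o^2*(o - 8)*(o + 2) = o^4 - 6*o^3 - 16*o^2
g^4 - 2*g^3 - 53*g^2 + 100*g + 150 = (g - 3)*(g + 1)*(g - 5*sqrt(2))*(g + 5*sqrt(2))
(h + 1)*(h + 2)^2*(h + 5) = h^4 + 10*h^3 + 33*h^2 + 44*h + 20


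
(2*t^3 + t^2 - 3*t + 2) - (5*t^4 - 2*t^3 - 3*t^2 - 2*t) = -5*t^4 + 4*t^3 + 4*t^2 - t + 2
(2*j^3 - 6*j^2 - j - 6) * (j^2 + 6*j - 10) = 2*j^5 + 6*j^4 - 57*j^3 + 48*j^2 - 26*j + 60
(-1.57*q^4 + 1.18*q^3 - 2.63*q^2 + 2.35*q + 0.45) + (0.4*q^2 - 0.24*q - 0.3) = -1.57*q^4 + 1.18*q^3 - 2.23*q^2 + 2.11*q + 0.15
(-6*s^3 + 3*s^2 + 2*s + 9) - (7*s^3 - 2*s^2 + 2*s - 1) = -13*s^3 + 5*s^2 + 10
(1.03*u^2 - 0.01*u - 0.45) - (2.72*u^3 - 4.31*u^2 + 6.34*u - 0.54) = -2.72*u^3 + 5.34*u^2 - 6.35*u + 0.09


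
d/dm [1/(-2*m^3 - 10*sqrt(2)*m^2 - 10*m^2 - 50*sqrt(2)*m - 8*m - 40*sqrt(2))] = (3*m^2 + 10*m + 10*sqrt(2)*m + 4 + 25*sqrt(2))/(2*(m^3 + 5*m^2 + 5*sqrt(2)*m^2 + 4*m + 25*sqrt(2)*m + 20*sqrt(2))^2)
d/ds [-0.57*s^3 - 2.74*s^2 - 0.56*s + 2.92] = -1.71*s^2 - 5.48*s - 0.56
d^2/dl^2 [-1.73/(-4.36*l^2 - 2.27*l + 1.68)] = (-65.773216*l^2 - 34.244312*l + 1.73*(8.72*l + 2.27)*(17.44*l + 4.54) + 25.343808)/(4.36*l^2 + 2.27*l - 1.68)^3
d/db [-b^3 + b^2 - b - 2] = -3*b^2 + 2*b - 1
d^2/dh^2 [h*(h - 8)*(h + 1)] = 6*h - 14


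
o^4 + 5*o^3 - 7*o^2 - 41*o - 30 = (o - 3)*(o + 1)*(o + 2)*(o + 5)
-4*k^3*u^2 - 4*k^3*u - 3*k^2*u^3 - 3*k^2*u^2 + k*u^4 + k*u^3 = u*(-4*k + u)*(k + u)*(k*u + k)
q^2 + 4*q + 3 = (q + 1)*(q + 3)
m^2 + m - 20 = (m - 4)*(m + 5)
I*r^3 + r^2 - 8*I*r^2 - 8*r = r*(r - 8)*(I*r + 1)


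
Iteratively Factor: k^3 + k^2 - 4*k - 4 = (k + 1)*(k^2 - 4) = (k - 2)*(k + 1)*(k + 2)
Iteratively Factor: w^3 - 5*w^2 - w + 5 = (w + 1)*(w^2 - 6*w + 5) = (w - 1)*(w + 1)*(w - 5)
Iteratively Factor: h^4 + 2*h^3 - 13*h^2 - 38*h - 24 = (h + 3)*(h^3 - h^2 - 10*h - 8) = (h + 2)*(h + 3)*(h^2 - 3*h - 4) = (h - 4)*(h + 2)*(h + 3)*(h + 1)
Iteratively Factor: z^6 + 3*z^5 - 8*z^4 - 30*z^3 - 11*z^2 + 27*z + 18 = (z + 3)*(z^5 - 8*z^3 - 6*z^2 + 7*z + 6) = (z - 3)*(z + 3)*(z^4 + 3*z^3 + z^2 - 3*z - 2) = (z - 3)*(z + 1)*(z + 3)*(z^3 + 2*z^2 - z - 2) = (z - 3)*(z + 1)*(z + 2)*(z + 3)*(z^2 - 1) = (z - 3)*(z - 1)*(z + 1)*(z + 2)*(z + 3)*(z + 1)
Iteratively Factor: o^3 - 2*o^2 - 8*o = (o + 2)*(o^2 - 4*o) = o*(o + 2)*(o - 4)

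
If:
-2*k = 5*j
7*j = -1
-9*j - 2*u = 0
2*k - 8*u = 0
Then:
No Solution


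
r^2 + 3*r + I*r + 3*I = (r + 3)*(r + I)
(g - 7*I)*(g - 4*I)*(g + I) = g^3 - 10*I*g^2 - 17*g - 28*I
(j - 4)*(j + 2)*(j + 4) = j^3 + 2*j^2 - 16*j - 32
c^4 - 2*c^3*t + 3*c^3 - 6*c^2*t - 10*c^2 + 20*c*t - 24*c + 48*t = (c - 3)*(c + 2)*(c + 4)*(c - 2*t)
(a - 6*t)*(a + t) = a^2 - 5*a*t - 6*t^2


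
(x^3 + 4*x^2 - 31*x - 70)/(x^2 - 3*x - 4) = (-x^3 - 4*x^2 + 31*x + 70)/(-x^2 + 3*x + 4)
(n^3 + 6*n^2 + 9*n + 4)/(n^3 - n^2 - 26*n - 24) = (n + 1)/(n - 6)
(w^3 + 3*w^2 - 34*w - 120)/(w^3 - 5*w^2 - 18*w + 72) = (w + 5)/(w - 3)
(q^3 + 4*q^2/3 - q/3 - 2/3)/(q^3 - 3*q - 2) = (q - 2/3)/(q - 2)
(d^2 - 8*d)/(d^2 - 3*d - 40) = d/(d + 5)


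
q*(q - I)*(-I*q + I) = -I*q^3 - q^2 + I*q^2 + q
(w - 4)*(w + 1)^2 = w^3 - 2*w^2 - 7*w - 4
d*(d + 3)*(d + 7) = d^3 + 10*d^2 + 21*d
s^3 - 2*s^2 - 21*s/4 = s*(s - 7/2)*(s + 3/2)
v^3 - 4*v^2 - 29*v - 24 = (v - 8)*(v + 1)*(v + 3)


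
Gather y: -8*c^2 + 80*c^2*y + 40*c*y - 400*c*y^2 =-8*c^2 - 400*c*y^2 + y*(80*c^2 + 40*c)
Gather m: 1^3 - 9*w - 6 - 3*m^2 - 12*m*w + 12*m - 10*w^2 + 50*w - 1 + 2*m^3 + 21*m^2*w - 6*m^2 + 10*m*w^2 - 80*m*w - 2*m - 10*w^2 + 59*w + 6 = 2*m^3 + m^2*(21*w - 9) + m*(10*w^2 - 92*w + 10) - 20*w^2 + 100*w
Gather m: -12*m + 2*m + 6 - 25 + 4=-10*m - 15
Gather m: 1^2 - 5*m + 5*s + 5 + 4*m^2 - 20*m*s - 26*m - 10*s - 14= 4*m^2 + m*(-20*s - 31) - 5*s - 8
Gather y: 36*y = 36*y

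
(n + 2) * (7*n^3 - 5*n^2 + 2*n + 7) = 7*n^4 + 9*n^3 - 8*n^2 + 11*n + 14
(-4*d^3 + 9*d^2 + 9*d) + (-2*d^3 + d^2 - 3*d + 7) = -6*d^3 + 10*d^2 + 6*d + 7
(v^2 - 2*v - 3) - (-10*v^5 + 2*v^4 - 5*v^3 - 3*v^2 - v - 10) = 10*v^5 - 2*v^4 + 5*v^3 + 4*v^2 - v + 7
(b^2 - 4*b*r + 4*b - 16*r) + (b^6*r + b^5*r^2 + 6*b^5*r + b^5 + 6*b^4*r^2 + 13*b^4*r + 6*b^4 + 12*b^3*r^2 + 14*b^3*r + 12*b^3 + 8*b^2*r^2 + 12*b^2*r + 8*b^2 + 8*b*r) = b^6*r + b^5*r^2 + 6*b^5*r + b^5 + 6*b^4*r^2 + 13*b^4*r + 6*b^4 + 12*b^3*r^2 + 14*b^3*r + 12*b^3 + 8*b^2*r^2 + 12*b^2*r + 9*b^2 + 4*b*r + 4*b - 16*r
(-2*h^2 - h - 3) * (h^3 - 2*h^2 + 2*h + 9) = -2*h^5 + 3*h^4 - 5*h^3 - 14*h^2 - 15*h - 27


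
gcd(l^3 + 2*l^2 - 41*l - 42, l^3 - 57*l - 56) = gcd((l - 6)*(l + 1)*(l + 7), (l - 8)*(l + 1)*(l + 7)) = l^2 + 8*l + 7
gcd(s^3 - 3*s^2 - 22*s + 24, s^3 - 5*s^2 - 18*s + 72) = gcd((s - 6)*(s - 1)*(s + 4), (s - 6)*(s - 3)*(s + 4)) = s^2 - 2*s - 24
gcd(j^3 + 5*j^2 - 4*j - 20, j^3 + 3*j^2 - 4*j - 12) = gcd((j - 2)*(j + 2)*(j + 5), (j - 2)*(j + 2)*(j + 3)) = j^2 - 4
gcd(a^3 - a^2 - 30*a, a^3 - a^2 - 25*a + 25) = a + 5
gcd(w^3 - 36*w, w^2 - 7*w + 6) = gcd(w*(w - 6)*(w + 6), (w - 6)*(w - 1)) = w - 6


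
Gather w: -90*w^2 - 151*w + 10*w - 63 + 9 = -90*w^2 - 141*w - 54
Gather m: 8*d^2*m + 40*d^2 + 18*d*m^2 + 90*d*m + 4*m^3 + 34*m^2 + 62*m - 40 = 40*d^2 + 4*m^3 + m^2*(18*d + 34) + m*(8*d^2 + 90*d + 62) - 40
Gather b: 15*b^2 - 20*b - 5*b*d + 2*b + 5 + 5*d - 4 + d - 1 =15*b^2 + b*(-5*d - 18) + 6*d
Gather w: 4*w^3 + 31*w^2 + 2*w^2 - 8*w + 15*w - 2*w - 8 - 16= 4*w^3 + 33*w^2 + 5*w - 24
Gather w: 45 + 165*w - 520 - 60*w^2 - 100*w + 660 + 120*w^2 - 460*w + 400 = 60*w^2 - 395*w + 585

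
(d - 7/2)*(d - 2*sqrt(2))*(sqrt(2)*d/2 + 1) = sqrt(2)*d^3/2 - 7*sqrt(2)*d^2/4 - d^2 - 2*sqrt(2)*d + 7*d/2 + 7*sqrt(2)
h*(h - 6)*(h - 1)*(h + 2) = h^4 - 5*h^3 - 8*h^2 + 12*h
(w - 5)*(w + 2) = w^2 - 3*w - 10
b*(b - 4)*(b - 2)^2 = b^4 - 8*b^3 + 20*b^2 - 16*b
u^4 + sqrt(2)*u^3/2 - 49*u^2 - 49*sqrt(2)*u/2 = u*(u - 7)*(u + 7)*(u + sqrt(2)/2)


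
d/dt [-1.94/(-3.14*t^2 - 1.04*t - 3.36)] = (-12.1832*t - 2.0176)/(3.14*t^2 + 1.04*t + 3.36)^2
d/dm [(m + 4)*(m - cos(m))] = m + (m + 4)*(sin(m) + 1) - cos(m)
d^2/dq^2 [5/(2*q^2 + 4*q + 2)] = 15/(q^4 + 4*q^3 + 6*q^2 + 4*q + 1)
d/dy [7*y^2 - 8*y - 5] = 14*y - 8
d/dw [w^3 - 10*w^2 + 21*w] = 3*w^2 - 20*w + 21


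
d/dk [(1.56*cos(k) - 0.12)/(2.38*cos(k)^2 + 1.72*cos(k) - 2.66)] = (3.7128*cos(k)^2 - 0.5712*cos(k) + 3.9432)*sin(k)/(5.6644*cos(k)^4 + 8.1872*cos(k)^3 - 9.7032*cos(k)^2 - 9.1504*cos(k) + 7.0756)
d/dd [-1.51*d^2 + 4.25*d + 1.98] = 4.25 - 3.02*d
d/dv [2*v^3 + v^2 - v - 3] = 6*v^2 + 2*v - 1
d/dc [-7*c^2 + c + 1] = 1 - 14*c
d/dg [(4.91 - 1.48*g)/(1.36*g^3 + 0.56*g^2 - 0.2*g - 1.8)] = (4.0256*g^3 - 19.204*g^2 - 5.4992*g + 3.646)/(1.8496*g^6 + 1.5232*g^5 - 0.2304*g^4 - 5.12*g^3 - 1.976*g^2 + 0.72*g + 3.24)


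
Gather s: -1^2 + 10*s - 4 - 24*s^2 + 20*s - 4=-24*s^2 + 30*s - 9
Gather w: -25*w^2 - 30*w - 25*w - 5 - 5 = -25*w^2 - 55*w - 10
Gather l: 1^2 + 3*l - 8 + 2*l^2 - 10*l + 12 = 2*l^2 - 7*l + 5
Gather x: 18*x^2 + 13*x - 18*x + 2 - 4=18*x^2 - 5*x - 2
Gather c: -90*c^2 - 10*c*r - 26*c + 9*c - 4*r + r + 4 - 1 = -90*c^2 + c*(-10*r - 17) - 3*r + 3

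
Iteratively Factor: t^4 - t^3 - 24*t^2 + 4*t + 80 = (t + 2)*(t^3 - 3*t^2 - 18*t + 40) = (t - 2)*(t + 2)*(t^2 - t - 20) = (t - 2)*(t + 2)*(t + 4)*(t - 5)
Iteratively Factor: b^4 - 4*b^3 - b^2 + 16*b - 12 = (b - 3)*(b^3 - b^2 - 4*b + 4) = (b - 3)*(b + 2)*(b^2 - 3*b + 2) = (b - 3)*(b - 1)*(b + 2)*(b - 2)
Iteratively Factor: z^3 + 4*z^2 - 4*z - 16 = (z - 2)*(z^2 + 6*z + 8) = (z - 2)*(z + 2)*(z + 4)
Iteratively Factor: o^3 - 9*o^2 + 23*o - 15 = (o - 1)*(o^2 - 8*o + 15) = (o - 3)*(o - 1)*(o - 5)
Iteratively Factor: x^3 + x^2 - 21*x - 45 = (x + 3)*(x^2 - 2*x - 15) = (x + 3)^2*(x - 5)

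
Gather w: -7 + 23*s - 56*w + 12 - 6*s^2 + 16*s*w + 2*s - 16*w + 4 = -6*s^2 + 25*s + w*(16*s - 72) + 9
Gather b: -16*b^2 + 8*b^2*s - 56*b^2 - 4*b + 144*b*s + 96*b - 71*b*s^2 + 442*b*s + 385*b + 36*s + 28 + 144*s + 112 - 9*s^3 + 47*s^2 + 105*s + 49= b^2*(8*s - 72) + b*(-71*s^2 + 586*s + 477) - 9*s^3 + 47*s^2 + 285*s + 189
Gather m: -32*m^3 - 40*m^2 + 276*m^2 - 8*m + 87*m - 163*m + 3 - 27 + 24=-32*m^3 + 236*m^2 - 84*m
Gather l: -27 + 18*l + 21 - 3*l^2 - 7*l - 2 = -3*l^2 + 11*l - 8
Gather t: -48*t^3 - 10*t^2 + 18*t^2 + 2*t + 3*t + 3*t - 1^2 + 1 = -48*t^3 + 8*t^2 + 8*t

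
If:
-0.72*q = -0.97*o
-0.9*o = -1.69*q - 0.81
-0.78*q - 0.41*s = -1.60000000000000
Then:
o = -0.59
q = -0.79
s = 5.41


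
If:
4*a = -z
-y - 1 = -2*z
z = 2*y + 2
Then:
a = 0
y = -1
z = 0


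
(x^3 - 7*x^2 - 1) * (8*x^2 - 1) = 8*x^5 - 56*x^4 - x^3 - x^2 + 1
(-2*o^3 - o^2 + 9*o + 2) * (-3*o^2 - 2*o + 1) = 6*o^5 + 7*o^4 - 27*o^3 - 25*o^2 + 5*o + 2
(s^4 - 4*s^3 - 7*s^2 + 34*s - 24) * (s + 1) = s^5 - 3*s^4 - 11*s^3 + 27*s^2 + 10*s - 24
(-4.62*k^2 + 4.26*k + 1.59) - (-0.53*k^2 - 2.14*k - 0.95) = -4.09*k^2 + 6.4*k + 2.54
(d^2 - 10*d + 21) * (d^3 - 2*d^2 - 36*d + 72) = d^5 - 12*d^4 + 5*d^3 + 390*d^2 - 1476*d + 1512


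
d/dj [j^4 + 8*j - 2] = 4*j^3 + 8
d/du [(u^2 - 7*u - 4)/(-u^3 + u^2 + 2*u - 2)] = (u^4 - 14*u^3 - 3*u^2 + 4*u + 22)/(u^6 - 2*u^5 - 3*u^4 + 8*u^3 - 8*u + 4)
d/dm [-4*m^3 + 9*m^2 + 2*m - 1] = -12*m^2 + 18*m + 2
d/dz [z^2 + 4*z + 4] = 2*z + 4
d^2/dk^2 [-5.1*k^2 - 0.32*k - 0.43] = -10.2000000000000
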